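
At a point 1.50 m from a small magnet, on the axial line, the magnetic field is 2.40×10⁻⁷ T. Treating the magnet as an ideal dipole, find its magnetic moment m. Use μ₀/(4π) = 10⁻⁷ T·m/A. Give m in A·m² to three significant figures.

On axis B = (μ₀/4π)·2m/r³, so m = Br³·4π/(μ₀·2).
m = (2.40×10⁻⁷)·(1.50)³ / (2·10⁻⁷) = 4.050 A·m².

m ≈ 4.05 A·m²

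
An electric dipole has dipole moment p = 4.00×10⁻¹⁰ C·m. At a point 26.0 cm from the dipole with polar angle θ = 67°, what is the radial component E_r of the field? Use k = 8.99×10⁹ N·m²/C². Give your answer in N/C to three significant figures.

E_r ≈ 160 N/C

For a dipole, E_r = (2kp cosθ)/r³.
kp/r³ = (8.99×10⁹)(4.00×10⁻¹⁰)/(0.260)³ = 204.6 N/C.
E_r = 2·204.6·cos67° = 159.9 N/C.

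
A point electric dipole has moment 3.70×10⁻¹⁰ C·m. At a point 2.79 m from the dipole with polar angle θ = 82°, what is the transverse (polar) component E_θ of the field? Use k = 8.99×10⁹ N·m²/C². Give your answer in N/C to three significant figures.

E_θ ≈ 0.152 N/C

For a dipole, E_θ = (kp sinθ)/r³.
kp/r³ = (8.99×10⁹)(3.70×10⁻¹⁰)/(2.79)³ = 0.1532 N/C.
E_θ = 0.1532·sin82° = 0.1517 N/C.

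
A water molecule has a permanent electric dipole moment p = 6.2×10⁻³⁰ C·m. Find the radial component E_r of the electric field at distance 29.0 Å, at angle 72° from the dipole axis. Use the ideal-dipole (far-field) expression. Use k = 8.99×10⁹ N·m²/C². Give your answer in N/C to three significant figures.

E_r ≈ 1.41×10⁶ N/C

For a dipole, E_r = (2kp cosθ)/r³.
kp/r³ = (8.99×10⁹)(6.20×10⁻³⁰)/(2.90×10⁻⁹)³ = 2.285×10⁶ N/C.
E_r = 2·2.285×10⁶·cos72° = 1.412×10⁶ N/C.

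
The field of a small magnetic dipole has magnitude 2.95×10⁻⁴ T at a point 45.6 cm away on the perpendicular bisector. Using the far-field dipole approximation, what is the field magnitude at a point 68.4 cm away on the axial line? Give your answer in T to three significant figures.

B ≈ 1.75×10⁻⁴ T

Dipole fields scale as 1/r³ in the far field.
The axial field is twice the equatorial field at the same r, so the geometry factor is 2/1.
B₂ = B₁ · (2/1) · (r₁/r₂)³ = 2.95×10⁻⁴ · 2 · (45.6/68.4)³.
(r₁/r₂)³ = (0.6667)³ = 0.2963.
B₂ ≈ 1.748×10⁻⁴ T.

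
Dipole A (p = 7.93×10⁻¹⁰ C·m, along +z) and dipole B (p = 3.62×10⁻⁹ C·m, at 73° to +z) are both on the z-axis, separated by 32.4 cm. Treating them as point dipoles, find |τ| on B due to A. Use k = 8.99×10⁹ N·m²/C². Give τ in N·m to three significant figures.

The second dipole sits on the axis of the first, so the field there is axial: E₁ = 2kp₁/r³ along +z.
E₁ = 2(8.99×10⁹)(7.93×10⁻¹⁰)/(0.324)³ = 419.2 N/C.
Torque on the second dipole: τ = p₂ E₁ sinθ.
τ = (3.62×10⁻⁹)(419.2)·sin73° = 1.451×10⁻⁶ N·m.

τ ≈ 1.45×10⁻⁶ N·m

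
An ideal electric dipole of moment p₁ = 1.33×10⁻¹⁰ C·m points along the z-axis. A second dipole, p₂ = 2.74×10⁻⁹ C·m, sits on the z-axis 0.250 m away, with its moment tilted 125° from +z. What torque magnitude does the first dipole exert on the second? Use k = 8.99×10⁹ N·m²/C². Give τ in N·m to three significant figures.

The second dipole sits on the axis of the first, so the field there is axial: E₁ = 2kp₁/r³ along +z.
E₁ = 2(8.99×10⁹)(1.33×10⁻¹⁰)/(0.250)³ = 153.0 N/C.
Torque on the second dipole: τ = p₂ E₁ sinθ.
τ = (2.74×10⁻⁹)(153.0)·sin125° = 3.435×10⁻⁷ N·m.

τ ≈ 3.44×10⁻⁷ N·m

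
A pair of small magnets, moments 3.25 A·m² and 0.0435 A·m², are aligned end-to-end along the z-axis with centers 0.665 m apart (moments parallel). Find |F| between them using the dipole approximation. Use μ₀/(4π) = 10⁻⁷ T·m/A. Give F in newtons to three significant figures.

F ≈ 4.34×10⁻⁷ N

On-axis B of dipole 1: B = (μ₀/4π)·2m₁/r³. Force on dipole 2: F = m₂·dB/dr.
dB/dr = −(μ₀/4π)·6m₁/r⁴, so |F| = (μ₀/4π)·6m₁m₂/r⁴.
F = 6(10⁻⁷)(3.25)(0.0435)/(0.665)⁴ = 4.337×10⁻⁷ N.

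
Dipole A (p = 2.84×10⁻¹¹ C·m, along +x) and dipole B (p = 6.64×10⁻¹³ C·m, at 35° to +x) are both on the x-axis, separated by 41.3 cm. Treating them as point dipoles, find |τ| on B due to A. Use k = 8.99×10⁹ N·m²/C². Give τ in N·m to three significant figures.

τ ≈ 2.76×10⁻¹² N·m

The second dipole sits on the axis of the first, so the field there is axial: E₁ = 2kp₁/r³ along +x.
E₁ = 2(8.99×10⁹)(2.84×10⁻¹¹)/(0.413)³ = 7.249 N/C.
Torque on the second dipole: τ = p₂ E₁ sinθ.
τ = (6.64×10⁻¹³)(7.249)·sin35° = 2.761×10⁻¹² N·m.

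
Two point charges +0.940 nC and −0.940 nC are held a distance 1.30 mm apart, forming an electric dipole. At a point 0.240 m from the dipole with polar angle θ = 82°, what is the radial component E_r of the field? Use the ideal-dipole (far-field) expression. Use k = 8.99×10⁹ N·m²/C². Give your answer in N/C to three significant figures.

E_r ≈ 0.221 N/C

Dipole moment p = qd = (9.40×10⁻¹⁰ C)(0.00130 m) = 1.222×10⁻¹² C·m.
For a dipole, E_r = (2kp cosθ)/r³.
kp/r³ = (8.99×10⁹)(1.222×10⁻¹²)/(0.240)³ = 0.7947 N/C.
E_r = 2·0.7947·cos82° = 0.2212 N/C.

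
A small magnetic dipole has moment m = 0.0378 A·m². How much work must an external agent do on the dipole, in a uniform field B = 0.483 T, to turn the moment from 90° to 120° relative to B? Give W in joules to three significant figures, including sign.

W_ext = ΔU = −mB cosθ₂ + mB cosθ₁ = mB(cosθ₁ − cosθ₂).
W = (0.0378)(0.483)·(cos90° − cos120°) = (0.01826)·(+0.5000) = 0.009129 J.

W ≈ 0.00913 J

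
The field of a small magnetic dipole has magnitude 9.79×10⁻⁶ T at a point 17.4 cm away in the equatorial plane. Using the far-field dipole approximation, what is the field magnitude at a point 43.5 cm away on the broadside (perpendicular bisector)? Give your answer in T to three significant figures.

Dipole fields scale as 1/r³ in the far field; the geometry is the same at both points.
B₂ = B₁ · (r₁/r₂)³ = 9.79×10⁻⁶ · (17.4/43.5)³.
(r₁/r₂)³ = (0.4)³ = 0.064.
B₂ ≈ 6.266×10⁻⁷ T.

B ≈ 6.27×10⁻⁷ T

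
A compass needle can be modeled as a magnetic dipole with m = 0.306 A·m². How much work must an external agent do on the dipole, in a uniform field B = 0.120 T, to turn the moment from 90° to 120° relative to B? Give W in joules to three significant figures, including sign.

W ≈ 0.0184 J

W_ext = ΔU = −mB cosθ₂ + mB cosθ₁ = mB(cosθ₁ − cosθ₂).
W = (0.306)(0.120)·(cos90° − cos120°) = (0.03672)·(+0.5000) = 0.01836 J.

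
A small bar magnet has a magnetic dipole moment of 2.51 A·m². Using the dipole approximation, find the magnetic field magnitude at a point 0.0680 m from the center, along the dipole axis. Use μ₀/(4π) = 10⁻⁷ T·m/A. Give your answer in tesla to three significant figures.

On axis B = (μ₀/4π)·2m/r³.
B = 2·(10⁻⁷)·(2.51) / (0.0680)³ = 0.001597 T.

B ≈ 0.00160 T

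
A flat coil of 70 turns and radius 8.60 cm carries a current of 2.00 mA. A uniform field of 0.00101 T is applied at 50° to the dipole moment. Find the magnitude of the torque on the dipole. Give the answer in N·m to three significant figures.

m = NIA = NIπa² = 70·(0.00200)·π·(0.0860)² = 0.003253 A·m².
Torque on a magnetic dipole: τ = mB sinθ.
τ = (0.003253)(0.00101)·sin50° = 2.517×10⁻⁶ N·m.

τ ≈ 2.52×10⁻⁶ N·m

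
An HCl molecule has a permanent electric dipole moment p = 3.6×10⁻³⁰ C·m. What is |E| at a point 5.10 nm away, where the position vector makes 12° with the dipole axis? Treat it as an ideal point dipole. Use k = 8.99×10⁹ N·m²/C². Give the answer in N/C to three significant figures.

E ≈ 4.80×10⁵ N/C

At angle θ the dipole field magnitude is E = (kp/r³)·√(1 + 3cos²θ).
kp/r³ = (8.99×10⁹)(3.60×10⁻³⁰) / (5.10×10⁻⁹)³ = 2.440×10⁵ N/C.
√(1 + 3cos²12°) = √(1 + 3·0.9568) = √3.8703 ≈ 1.9673.
E ≈ 2.440×10⁵ × 1.967 = 4.800×10⁵ N/C.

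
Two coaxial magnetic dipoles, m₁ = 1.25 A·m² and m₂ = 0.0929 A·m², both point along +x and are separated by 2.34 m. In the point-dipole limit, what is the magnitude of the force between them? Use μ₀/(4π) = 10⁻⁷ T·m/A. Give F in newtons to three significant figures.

F ≈ 2.32×10⁻⁹ N

On-axis B of dipole 1: B = (μ₀/4π)·2m₁/r³. Force on dipole 2: F = m₂·dB/dr.
dB/dr = −(μ₀/4π)·6m₁/r⁴, so |F| = (μ₀/4π)·6m₁m₂/r⁴.
F = 6(10⁻⁷)(1.25)(0.0929)/(2.34)⁴ = 2.324×10⁻⁹ N.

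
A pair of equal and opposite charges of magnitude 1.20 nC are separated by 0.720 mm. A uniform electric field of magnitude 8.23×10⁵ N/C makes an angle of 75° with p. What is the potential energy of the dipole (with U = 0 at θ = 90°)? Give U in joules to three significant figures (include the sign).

Dipole moment p = qd = (1.20×10⁻⁹ C)(7.20×10⁻⁴ m) = 8.64×10⁻¹³ C·m.
U = −p·E = −pE cosθ.
U = −(8.64×10⁻¹³)(8.23×10⁵)·cos75° = -1.840×10⁻⁷ J.

U ≈ -1.84×10⁻⁷ J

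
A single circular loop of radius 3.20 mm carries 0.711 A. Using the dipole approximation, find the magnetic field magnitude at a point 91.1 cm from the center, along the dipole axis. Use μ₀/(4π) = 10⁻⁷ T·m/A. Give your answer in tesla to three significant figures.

Magnetic moment m = IA = Iπa² = (0.711)·π·(0.00320)² = 2.287×10⁻⁵ A·m².
On axis B = (μ₀/4π)·2m/r³.
B = 2·(10⁻⁷)·(2.287×10⁻⁵) / (0.911)³ = 6.050×10⁻¹² T.

B ≈ 6.05×10⁻¹² T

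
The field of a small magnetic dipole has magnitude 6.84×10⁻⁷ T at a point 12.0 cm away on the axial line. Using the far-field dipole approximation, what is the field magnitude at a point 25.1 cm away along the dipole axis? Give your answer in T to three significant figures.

B ≈ 7.47×10⁻⁸ T

Dipole fields scale as 1/r³ in the far field; the geometry is the same at both points.
B₂ = B₁ · (r₁/r₂)³ = 6.84×10⁻⁷ · (12.0/25.1)³.
(r₁/r₂)³ = (0.4781)³ = 0.1093.
B₂ ≈ 7.474×10⁻⁸ T.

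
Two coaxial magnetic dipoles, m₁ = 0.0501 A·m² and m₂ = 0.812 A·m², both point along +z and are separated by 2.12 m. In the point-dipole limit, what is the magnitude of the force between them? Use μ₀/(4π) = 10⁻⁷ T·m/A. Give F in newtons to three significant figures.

On-axis B of dipole 1: B = (μ₀/4π)·2m₁/r³. Force on dipole 2: F = m₂·dB/dr.
dB/dr = −(μ₀/4π)·6m₁/r⁴, so |F| = (μ₀/4π)·6m₁m₂/r⁴.
F = 6(10⁻⁷)(0.0501)(0.812)/(2.12)⁴ = 1.208×10⁻⁹ N.

F ≈ 1.21×10⁻⁹ N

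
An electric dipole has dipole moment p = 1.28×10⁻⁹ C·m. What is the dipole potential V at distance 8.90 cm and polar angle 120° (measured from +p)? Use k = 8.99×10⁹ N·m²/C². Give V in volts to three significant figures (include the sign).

V ≈ -726 V

The dipole potential is V = kp cosθ / r².
V = (8.99×10⁹)(1.28×10⁻⁹)·cos120° / (0.0890)² = -726.4 V.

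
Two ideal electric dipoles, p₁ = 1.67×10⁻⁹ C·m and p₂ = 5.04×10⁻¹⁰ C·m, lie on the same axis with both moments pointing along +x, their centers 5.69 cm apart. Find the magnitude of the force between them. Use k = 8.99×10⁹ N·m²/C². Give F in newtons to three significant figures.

F ≈ 0.00433 N

On-axis field of dipole 1 at distance r: E = 2kp₁/r³. Force on dipole 2 is F = p₂·dE/dr (gradient along axis).
dE/dr = −6kp₁/r⁴, so |F| = 6kp₁p₂/r⁴ (attractive for aligned moments).
F = 6(8.99×10⁹)(1.67×10⁻⁹)(5.04×10⁻¹⁰)/(0.0569)⁴ = 0.004331 N.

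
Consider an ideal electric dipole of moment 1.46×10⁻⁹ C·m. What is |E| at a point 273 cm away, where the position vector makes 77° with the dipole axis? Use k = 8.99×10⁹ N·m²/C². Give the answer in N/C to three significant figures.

E ≈ 0.692 N/C

At angle θ the dipole field magnitude is E = (kp/r³)·√(1 + 3cos²θ).
kp/r³ = (8.99×10⁹)(1.46×10⁻⁹) / (2.73)³ = 0.6451 N/C.
√(1 + 3cos²77°) = √(1 + 3·0.0506) = √1.1518 ≈ 1.0732.
E ≈ 0.6451 × 1.073 = 0.6923 N/C.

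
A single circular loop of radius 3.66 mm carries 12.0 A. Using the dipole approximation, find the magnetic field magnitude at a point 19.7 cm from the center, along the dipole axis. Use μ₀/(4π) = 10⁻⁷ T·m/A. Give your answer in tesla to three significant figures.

Magnetic moment m = IA = Iπa² = (12.0)·π·(0.00366)² = 5.05×10⁻⁴ A·m².
On axis B = (μ₀/4π)·2m/r³.
B = 2·(10⁻⁷)·(5.05×10⁻⁴) / (0.197)³ = 1.321×10⁻⁸ T.

B ≈ 1.32×10⁻⁸ T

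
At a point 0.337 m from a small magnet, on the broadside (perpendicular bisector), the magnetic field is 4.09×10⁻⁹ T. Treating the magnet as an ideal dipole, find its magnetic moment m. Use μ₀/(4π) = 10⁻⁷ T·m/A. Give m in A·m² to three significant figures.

m ≈ 0.00157 A·m²

In the equatorial plane B = (μ₀/4π)·m/r³, so m = Br³·4π/(μ₀).
m = (4.09×10⁻⁹)·(0.337)³ / (10⁻⁷) = 0.001565 A·m².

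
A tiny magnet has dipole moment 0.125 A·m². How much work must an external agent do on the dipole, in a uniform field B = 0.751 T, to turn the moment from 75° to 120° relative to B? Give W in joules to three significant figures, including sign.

W_ext = ΔU = −mB cosθ₂ + mB cosθ₁ = mB(cosθ₁ − cosθ₂).
W = (0.125)(0.751)·(cos75° − cos120°) = (0.09388)·(+0.7588) = 0.07123 J.

W ≈ 0.0712 J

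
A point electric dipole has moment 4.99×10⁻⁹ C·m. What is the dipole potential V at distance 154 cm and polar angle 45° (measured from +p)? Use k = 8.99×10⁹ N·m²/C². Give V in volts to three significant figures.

V ≈ 13.4 V

The dipole potential is V = kp cosθ / r².
V = (8.99×10⁹)(4.99×10⁻⁹)·cos45° / (1.54)² = 13.38 V.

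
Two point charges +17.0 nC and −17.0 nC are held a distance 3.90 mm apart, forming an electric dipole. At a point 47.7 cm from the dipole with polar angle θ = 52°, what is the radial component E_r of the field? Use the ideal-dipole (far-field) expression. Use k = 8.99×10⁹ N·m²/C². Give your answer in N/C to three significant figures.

E_r ≈ 6.76 N/C

Dipole moment p = qd = (1.70×10⁻⁸ C)(0.00390 m) = 6.63×10⁻¹¹ C·m.
For a dipole, E_r = (2kp cosθ)/r³.
kp/r³ = (8.99×10⁹)(6.63×10⁻¹¹)/(0.477)³ = 5.492 N/C.
E_r = 2·5.492·cos52° = 6.762 N/C.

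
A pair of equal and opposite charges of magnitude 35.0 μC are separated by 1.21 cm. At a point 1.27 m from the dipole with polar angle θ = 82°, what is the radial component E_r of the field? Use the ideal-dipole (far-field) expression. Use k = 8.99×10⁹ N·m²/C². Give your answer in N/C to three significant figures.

Dipole moment p = qd = (3.50×10⁻⁵ C)(0.0121 m) = 4.235×10⁻⁷ C·m.
For a dipole, E_r = (2kp cosθ)/r³.
kp/r³ = (8.99×10⁹)(4.235×10⁻⁷)/(1.27)³ = 1859 N/C.
E_r = 2·1859·cos82° = 517.4 N/C.

E_r ≈ 517 N/C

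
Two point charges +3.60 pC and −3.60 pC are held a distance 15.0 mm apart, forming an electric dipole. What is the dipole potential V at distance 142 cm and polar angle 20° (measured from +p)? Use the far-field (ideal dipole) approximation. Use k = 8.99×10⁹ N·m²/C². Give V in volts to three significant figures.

Dipole moment p = qd = (3.60×10⁻¹² C)(0.0150 m) = 5.40×10⁻¹⁴ C·m.
The dipole potential is V = kp cosθ / r².
V = (8.99×10⁹)(5.40×10⁻¹⁴)·cos20° / (1.42)² = 2.262×10⁻⁴ V.

V ≈ 2.26×10⁻⁴ V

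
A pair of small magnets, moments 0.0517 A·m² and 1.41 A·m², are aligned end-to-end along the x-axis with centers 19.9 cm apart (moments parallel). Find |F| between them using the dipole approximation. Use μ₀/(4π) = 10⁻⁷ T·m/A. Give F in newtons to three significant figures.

F ≈ 2.79×10⁻⁵ N

On-axis B of dipole 1: B = (μ₀/4π)·2m₁/r³. Force on dipole 2: F = m₂·dB/dr.
dB/dr = −(μ₀/4π)·6m₁/r⁴, so |F| = (μ₀/4π)·6m₁m₂/r⁴.
F = 6(10⁻⁷)(0.0517)(1.41)/(0.199)⁴ = 2.789×10⁻⁵ N.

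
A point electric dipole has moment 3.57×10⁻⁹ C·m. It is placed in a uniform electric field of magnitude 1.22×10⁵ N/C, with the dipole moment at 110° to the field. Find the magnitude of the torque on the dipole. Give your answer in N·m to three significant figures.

τ ≈ 4.09×10⁻⁴ N·m

Torque on an electric dipole: τ = pE sinθ.
τ = (3.57×10⁻⁹)(1.22×10⁵)·sin110° = 4.093×10⁻⁴ N·m.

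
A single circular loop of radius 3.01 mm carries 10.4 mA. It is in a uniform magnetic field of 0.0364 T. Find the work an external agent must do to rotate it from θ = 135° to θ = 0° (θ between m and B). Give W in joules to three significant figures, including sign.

W ≈ -1.84×10⁻⁸ J

Magnetic moment m = IA = Iπa² = (0.0104)·π·(0.00301)² = 2.96×10⁻⁷ A·m².
W_ext = ΔU = −mB cosθ₂ + mB cosθ₁ = mB(cosθ₁ − cosθ₂).
W = (2.96×10⁻⁷)(0.0364)·(cos135° − cos0°) = (1.077×10⁻⁸)·(-1.7071) = -1.839×10⁻⁸ J.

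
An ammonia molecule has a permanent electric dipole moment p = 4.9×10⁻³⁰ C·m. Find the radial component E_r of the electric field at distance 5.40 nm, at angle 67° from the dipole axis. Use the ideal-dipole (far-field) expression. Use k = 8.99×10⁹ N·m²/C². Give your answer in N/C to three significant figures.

For a dipole, E_r = (2kp cosθ)/r³.
kp/r³ = (8.99×10⁹)(4.90×10⁻³⁰)/(5.40×10⁻⁹)³ = 2.798×10⁵ N/C.
E_r = 2·2.798×10⁵·cos67° = 2.186×10⁵ N/C.

E_r ≈ 2.19×10⁵ N/C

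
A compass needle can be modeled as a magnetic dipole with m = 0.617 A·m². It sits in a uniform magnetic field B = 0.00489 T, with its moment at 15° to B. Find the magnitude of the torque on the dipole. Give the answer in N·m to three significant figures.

τ ≈ 7.81×10⁻⁴ N·m

Torque on a magnetic dipole: τ = mB sinθ.
τ = (0.617)(0.00489)·sin15° = 7.809×10⁻⁴ N·m.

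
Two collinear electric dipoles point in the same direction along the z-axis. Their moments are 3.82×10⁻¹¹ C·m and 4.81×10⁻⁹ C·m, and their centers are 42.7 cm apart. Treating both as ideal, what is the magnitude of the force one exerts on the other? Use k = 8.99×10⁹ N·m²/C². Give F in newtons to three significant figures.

On-axis field of dipole 1 at distance r: E = 2kp₁/r³. Force on dipole 2 is F = p₂·dE/dr (gradient along axis).
dE/dr = −6kp₁/r⁴, so |F| = 6kp₁p₂/r⁴ (attractive for aligned moments).
F = 6(8.99×10⁹)(3.82×10⁻¹¹)(4.81×10⁻⁹)/(0.427)⁴ = 2.981×10⁻⁷ N.

F ≈ 2.98×10⁻⁷ N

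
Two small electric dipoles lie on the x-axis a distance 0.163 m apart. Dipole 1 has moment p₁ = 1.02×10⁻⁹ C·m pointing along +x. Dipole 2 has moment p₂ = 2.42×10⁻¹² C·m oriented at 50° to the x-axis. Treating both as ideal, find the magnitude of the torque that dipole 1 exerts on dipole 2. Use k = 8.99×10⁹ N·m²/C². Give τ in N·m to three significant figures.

τ ≈ 7.85×10⁻⁹ N·m

The second dipole sits on the axis of the first, so the field there is axial: E₁ = 2kp₁/r³ along +x.
E₁ = 2(8.99×10⁹)(1.02×10⁻⁹)/(0.163)³ = 4235 N/C.
Torque on the second dipole: τ = p₂ E₁ sinθ.
τ = (2.42×10⁻¹²)(4235)·sin50° = 7.850×10⁻⁹ N·m.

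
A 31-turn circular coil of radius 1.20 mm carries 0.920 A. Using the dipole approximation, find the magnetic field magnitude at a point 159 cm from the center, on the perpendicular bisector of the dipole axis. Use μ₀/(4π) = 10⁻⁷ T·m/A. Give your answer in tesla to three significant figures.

m = NIA = NIπa² = 31·(0.920)·π·(0.00120)² = 1.29×10⁻⁴ A·m².
In the equatorial plane B = (μ₀/4π)·m/r³ (half the axial value).
B = (10⁻⁷)·(1.29×10⁻⁴) / (1.59)³ = 3.209×10⁻¹² T.

B ≈ 3.21×10⁻¹² T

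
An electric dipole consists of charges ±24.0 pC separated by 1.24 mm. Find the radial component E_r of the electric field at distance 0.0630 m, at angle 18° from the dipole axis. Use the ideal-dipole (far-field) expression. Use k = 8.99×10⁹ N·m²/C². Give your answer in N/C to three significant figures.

Dipole moment p = qd = (2.40×10⁻¹¹ C)(0.00124 m) = 2.976×10⁻¹⁴ C·m.
For a dipole, E_r = (2kp cosθ)/r³.
kp/r³ = (8.99×10⁹)(2.976×10⁻¹⁴)/(0.0630)³ = 1.070 N/C.
E_r = 2·1.070·cos18° = 2.035 N/C.

E_r ≈ 2.04 N/C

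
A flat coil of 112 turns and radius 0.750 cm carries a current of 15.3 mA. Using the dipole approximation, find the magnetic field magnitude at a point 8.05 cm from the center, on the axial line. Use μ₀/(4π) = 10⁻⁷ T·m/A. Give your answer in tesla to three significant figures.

B ≈ 1.16×10⁻⁷ T

m = NIA = NIπa² = 112·(0.0153)·π·(0.00750)² = 3.028×10⁻⁴ A·m².
On axis B = (μ₀/4π)·2m/r³.
B = 2·(10⁻⁷)·(3.028×10⁻⁴) / (0.0805)³ = 1.161×10⁻⁷ T.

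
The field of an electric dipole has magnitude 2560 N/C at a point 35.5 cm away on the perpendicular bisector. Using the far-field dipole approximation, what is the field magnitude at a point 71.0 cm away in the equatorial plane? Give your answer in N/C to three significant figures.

Dipole fields scale as 1/r³ in the far field; the geometry is the same at both points.
E₂ = E₁ · (r₁/r₂)³ = 2560 · (35.5/71.0)³.
(r₁/r₂)³ = (0.5)³ = 0.125.
E₂ ≈ 320.0 N/C.

E ≈ 320 N/C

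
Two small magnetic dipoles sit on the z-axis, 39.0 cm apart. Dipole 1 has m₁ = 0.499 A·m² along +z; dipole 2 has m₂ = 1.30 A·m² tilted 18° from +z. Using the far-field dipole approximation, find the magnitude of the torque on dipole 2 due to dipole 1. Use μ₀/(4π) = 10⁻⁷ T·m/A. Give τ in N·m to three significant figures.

τ ≈ 6.76×10⁻⁷ N·m

Dipole B is on the axis of dipole A, so B₁ there is axial: B₁ = (μ₀/4π)·2m₁/r³ along +z.
B₁ = 2(10⁻⁷)(0.499)/(0.390)³ = 1.682×10⁻⁶ T.
τ = m₂ B₁ sinθ.
τ = (1.30)(1.682×10⁻⁶)·sin18° = 6.759×10⁻⁷ N·m.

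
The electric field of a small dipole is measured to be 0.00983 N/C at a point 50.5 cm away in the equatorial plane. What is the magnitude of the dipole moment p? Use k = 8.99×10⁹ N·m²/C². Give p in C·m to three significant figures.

In the equatorial plane E = kp/r³, so p = Er³/(k).
p = (0.00983)·(0.505)³ / (8.99×10⁹) = 1.408×10⁻¹³ C·m.

p ≈ 1.41×10⁻¹³ C·m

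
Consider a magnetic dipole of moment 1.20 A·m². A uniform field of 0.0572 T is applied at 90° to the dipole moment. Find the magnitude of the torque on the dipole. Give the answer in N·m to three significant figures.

τ ≈ 0.0686 N·m

Torque on a magnetic dipole: τ = mB sinθ.
τ = (1.20)(0.0572)·sin90° = 0.06864 N·m.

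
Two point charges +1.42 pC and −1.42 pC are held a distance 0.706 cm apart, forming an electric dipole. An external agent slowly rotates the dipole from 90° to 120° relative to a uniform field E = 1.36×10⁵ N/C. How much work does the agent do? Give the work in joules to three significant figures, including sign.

Dipole moment p = qd = (1.42×10⁻¹² C)(0.00706 m) = 1.003×10⁻¹⁴ C·m.
W_ext = ΔU = U(θ₂) − U(θ₁) = −pE cosθ₂ − (−pE cosθ₁) = pE(cosθ₁ − cosθ₂).
W = (1.003×10⁻¹⁴)(1.36×10⁵)·(cos90° − cos120°) = (1.364×10⁻⁹)·(+0.5000) = 6.820×10⁻¹⁰ J.

W ≈ 6.82×10⁻¹⁰ J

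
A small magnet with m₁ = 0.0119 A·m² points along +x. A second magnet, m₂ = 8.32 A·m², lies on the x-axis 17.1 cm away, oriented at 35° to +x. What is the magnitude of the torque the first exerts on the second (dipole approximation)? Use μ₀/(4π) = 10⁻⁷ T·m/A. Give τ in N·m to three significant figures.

τ ≈ 2.27×10⁻⁶ N·m

Dipole B is on the axis of dipole A, so B₁ there is axial: B₁ = (μ₀/4π)·2m₁/r³ along +x.
B₁ = 2(10⁻⁷)(0.0119)/(0.171)³ = 4.760×10⁻⁷ T.
τ = m₂ B₁ sinθ.
τ = (8.32)(4.760×10⁻⁷)·sin35° = 2.271×10⁻⁶ N·m.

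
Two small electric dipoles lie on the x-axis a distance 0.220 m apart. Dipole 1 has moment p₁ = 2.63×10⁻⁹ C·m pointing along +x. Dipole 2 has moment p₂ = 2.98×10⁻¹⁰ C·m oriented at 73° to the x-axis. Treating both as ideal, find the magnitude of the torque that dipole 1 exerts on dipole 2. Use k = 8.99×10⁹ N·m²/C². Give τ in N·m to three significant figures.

The second dipole sits on the axis of the first, so the field there is axial: E₁ = 2kp₁/r³ along +x.
E₁ = 2(8.99×10⁹)(2.63×10⁻⁹)/(0.220)³ = 4441 N/C.
Torque on the second dipole: τ = p₂ E₁ sinθ.
τ = (2.98×10⁻¹⁰)(4441)·sin73° = 1.266×10⁻⁶ N·m.

τ ≈ 1.27×10⁻⁶ N·m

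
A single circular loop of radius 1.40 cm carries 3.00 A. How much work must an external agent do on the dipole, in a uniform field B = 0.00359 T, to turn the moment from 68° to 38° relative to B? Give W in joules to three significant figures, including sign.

Magnetic moment m = IA = Iπa² = (3.00)·π·(0.0140)² = 0.001847 A·m².
W_ext = ΔU = −mB cosθ₂ + mB cosθ₁ = mB(cosθ₁ − cosθ₂).
W = (0.001847)(0.00359)·(cos68° − cos38°) = (6.631×10⁻⁶)·(-0.4134) = -2.741×10⁻⁶ J.

W ≈ -2.74×10⁻⁶ J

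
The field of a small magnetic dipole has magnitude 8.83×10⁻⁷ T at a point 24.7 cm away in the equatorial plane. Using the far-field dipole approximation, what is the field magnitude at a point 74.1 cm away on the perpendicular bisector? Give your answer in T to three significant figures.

Dipole fields scale as 1/r³ in the far field; the geometry is the same at both points.
B₂ = B₁ · (r₁/r₂)³ = 8.83×10⁻⁷ · (24.7/74.1)³.
(r₁/r₂)³ = (0.3333)³ = 0.03704.
B₂ ≈ 3.270×10⁻⁸ T.

B ≈ 3.27×10⁻⁸ T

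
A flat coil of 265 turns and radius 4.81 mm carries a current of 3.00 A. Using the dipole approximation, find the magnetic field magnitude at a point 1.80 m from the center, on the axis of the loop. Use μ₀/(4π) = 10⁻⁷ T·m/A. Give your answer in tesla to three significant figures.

B ≈ 1.98×10⁻⁹ T

m = NIA = NIπa² = 265·(3.00)·π·(0.00481)² = 0.05778 A·m².
On axis B = (μ₀/4π)·2m/r³.
B = 2·(10⁻⁷)·(0.05778) / (1.80)³ = 1.981×10⁻⁹ T.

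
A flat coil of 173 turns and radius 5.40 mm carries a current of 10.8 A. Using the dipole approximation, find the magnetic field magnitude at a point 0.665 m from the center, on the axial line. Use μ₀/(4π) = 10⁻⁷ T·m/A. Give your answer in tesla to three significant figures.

B ≈ 1.16×10⁻⁷ T

m = NIA = NIπa² = 173·(10.8)·π·(0.00540)² = 0.1712 A·m².
On axis B = (μ₀/4π)·2m/r³.
B = 2·(10⁻⁷)·(0.1712) / (0.665)³ = 1.164×10⁻⁷ T.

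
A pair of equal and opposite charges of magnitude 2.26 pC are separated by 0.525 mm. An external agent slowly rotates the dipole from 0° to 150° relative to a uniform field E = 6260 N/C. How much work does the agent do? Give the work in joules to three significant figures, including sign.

Dipole moment p = qd = (2.26×10⁻¹² C)(5.25×10⁻⁴ m) = 1.187×10⁻¹⁵ C·m.
W_ext = ΔU = U(θ₂) − U(θ₁) = −pE cosθ₂ − (−pE cosθ₁) = pE(cosθ₁ − cosθ₂).
W = (1.187×10⁻¹⁵)(6260)·(cos0° − cos150°) = (7.431×10⁻¹²)·(+1.8660) = 1.387×10⁻¹¹ J.

W ≈ 1.39×10⁻¹¹ J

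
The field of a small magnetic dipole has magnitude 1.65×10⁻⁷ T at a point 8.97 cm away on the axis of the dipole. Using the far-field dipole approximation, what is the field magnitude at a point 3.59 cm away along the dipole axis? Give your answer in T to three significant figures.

Dipole fields scale as 1/r³ in the far field; the geometry is the same at both points.
B₂ = B₁ · (r₁/r₂)³ = 1.65×10⁻⁷ · (8.97/3.59)³.
(r₁/r₂)³ = (2.499)³ = 15.6.
B₂ ≈ 2.574×10⁻⁶ T.

B ≈ 2.57×10⁻⁶ T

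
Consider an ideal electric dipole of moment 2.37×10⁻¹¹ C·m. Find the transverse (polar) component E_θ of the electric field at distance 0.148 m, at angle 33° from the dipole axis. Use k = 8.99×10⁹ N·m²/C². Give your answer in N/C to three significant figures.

For a dipole, E_θ = (kp sinθ)/r³.
kp/r³ = (8.99×10⁹)(2.37×10⁻¹¹)/(0.148)³ = 65.72 N/C.
E_θ = 65.72·sin33° = 35.80 N/C.

E_θ ≈ 35.8 N/C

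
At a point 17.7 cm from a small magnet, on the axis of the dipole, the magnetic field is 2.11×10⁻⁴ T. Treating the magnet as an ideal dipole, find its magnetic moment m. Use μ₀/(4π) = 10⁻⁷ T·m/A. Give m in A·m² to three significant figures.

On axis B = (μ₀/4π)·2m/r³, so m = Br³·4π/(μ₀·2).
m = (2.11×10⁻⁴)·(0.177)³ / (2·10⁻⁷) = 5.850 A·m².

m ≈ 5.85 A·m²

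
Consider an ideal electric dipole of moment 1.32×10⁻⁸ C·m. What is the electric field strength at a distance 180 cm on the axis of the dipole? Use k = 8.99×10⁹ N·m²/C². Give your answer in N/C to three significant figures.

On the dipole axis E = 2kp/r³.
E = 2·(8.99×10⁹)(1.32×10⁻⁸) / (1.80)³ = 40.70 N/C.

E ≈ 40.7 N/C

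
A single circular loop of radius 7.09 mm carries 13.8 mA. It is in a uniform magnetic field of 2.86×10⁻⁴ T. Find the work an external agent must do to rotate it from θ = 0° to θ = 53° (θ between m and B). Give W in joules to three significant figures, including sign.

Magnetic moment m = IA = Iπa² = (0.0138)·π·(0.00709)² = 2.179×10⁻⁶ A·m².
W_ext = ΔU = −mB cosθ₂ + mB cosθ₁ = mB(cosθ₁ − cosθ₂).
W = (2.179×10⁻⁶)(2.86×10⁻⁴)·(cos0° − cos53°) = (6.232×10⁻¹⁰)·(+0.3982) = 2.481×10⁻¹⁰ J.

W ≈ 2.48×10⁻¹⁰ J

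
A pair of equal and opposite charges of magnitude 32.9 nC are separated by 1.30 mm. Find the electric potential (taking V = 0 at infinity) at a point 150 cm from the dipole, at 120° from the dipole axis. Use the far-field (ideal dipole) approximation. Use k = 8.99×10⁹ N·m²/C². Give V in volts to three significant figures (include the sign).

V ≈ -0.0854 V

Dipole moment p = qd = (3.29×10⁻⁸ C)(0.00130 m) = 4.277×10⁻¹¹ C·m.
The dipole potential is V = kp cosθ / r².
V = (8.99×10⁹)(4.277×10⁻¹¹)·cos120° / (1.50)² = -0.08544 V.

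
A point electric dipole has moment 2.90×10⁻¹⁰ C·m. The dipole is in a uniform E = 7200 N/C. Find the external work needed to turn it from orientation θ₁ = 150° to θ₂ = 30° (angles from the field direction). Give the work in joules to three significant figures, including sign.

W ≈ -3.62×10⁻⁶ J

W_ext = ΔU = U(θ₂) − U(θ₁) = −pE cosθ₂ − (−pE cosθ₁) = pE(cosθ₁ − cosθ₂).
W = (2.90×10⁻¹⁰)(7200)·(cos150° − cos30°) = (2.088×10⁻⁶)·(-1.7321) = -3.617×10⁻⁶ J.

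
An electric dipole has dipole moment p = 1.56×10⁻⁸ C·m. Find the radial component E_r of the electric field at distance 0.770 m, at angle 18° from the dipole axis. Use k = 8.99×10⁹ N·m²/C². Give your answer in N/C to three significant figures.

E_r ≈ 584 N/C

For a dipole, E_r = (2kp cosθ)/r³.
kp/r³ = (8.99×10⁹)(1.56×10⁻⁸)/(0.770)³ = 307.2 N/C.
E_r = 2·307.2·cos18° = 584.3 N/C.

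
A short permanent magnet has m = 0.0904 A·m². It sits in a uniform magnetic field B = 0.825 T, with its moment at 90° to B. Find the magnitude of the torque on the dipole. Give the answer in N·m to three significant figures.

Torque on a magnetic dipole: τ = mB sinθ.
τ = (0.0904)(0.825)·sin90° = 0.07458 N·m.

τ ≈ 0.0746 N·m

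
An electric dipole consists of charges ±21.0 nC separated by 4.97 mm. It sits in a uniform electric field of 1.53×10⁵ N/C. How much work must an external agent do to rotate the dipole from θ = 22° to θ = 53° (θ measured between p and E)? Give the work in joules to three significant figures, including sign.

W ≈ 5.20×10⁻⁶ J

Dipole moment p = qd = (2.10×10⁻⁸ C)(0.00497 m) = 1.044×10⁻¹⁰ C·m.
W_ext = ΔU = U(θ₂) − U(θ₁) = −pE cosθ₂ − (−pE cosθ₁) = pE(cosθ₁ − cosθ₂).
W = (1.044×10⁻¹⁰)(1.53×10⁵)·(cos22° − cos53°) = (1.597×10⁻⁵)·(+0.3254) = 5.197×10⁻⁶ J.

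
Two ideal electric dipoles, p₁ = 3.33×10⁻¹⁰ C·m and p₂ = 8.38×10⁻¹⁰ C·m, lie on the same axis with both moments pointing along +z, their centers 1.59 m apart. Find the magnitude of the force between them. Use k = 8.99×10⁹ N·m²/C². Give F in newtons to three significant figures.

F ≈ 2.36×10⁻⁹ N

On-axis field of dipole 1 at distance r: E = 2kp₁/r³. Force on dipole 2 is F = p₂·dE/dr (gradient along axis).
dE/dr = −6kp₁/r⁴, so |F| = 6kp₁p₂/r⁴ (attractive for aligned moments).
F = 6(8.99×10⁹)(3.33×10⁻¹⁰)(8.38×10⁻¹⁰)/(1.59)⁴ = 2.355×10⁻⁹ N.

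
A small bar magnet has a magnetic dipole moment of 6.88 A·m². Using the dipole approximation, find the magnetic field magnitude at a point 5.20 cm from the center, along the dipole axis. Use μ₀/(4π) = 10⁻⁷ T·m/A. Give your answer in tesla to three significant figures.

On axis B = (μ₀/4π)·2m/r³.
B = 2·(10⁻⁷)·(6.88) / (0.0520)³ = 0.009786 T.

B ≈ 0.00979 T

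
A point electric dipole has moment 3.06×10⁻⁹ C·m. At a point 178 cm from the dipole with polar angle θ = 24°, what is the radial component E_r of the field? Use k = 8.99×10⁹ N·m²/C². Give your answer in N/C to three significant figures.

E_r ≈ 8.91 N/C

For a dipole, E_r = (2kp cosθ)/r³.
kp/r³ = (8.99×10⁹)(3.06×10⁻⁹)/(1.78)³ = 4.878 N/C.
E_r = 2·4.878·cos24° = 8.912 N/C.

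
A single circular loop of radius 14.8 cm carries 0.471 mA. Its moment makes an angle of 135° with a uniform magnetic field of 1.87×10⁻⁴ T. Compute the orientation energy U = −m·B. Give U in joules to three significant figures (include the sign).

Magnetic moment m = IA = Iπa² = (4.71×10⁻⁴)·π·(0.148)² = 3.241×10⁻⁵ A·m².
U = −m·B = −mB cosθ.
U = −(3.241×10⁻⁵)(1.87×10⁻⁴)·cos135° = 4.286×10⁻⁹ J.

U ≈ 4.29×10⁻⁹ J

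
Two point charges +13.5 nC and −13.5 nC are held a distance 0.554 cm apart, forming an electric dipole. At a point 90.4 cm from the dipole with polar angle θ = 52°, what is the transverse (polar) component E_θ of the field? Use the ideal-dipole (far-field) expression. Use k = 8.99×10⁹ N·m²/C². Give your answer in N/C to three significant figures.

E_θ ≈ 0.717 N/C

Dipole moment p = qd = (1.35×10⁻⁸ C)(0.00554 m) = 7.479×10⁻¹¹ C·m.
For a dipole, E_θ = (kp sinθ)/r³.
kp/r³ = (8.99×10⁹)(7.479×10⁻¹¹)/(0.904)³ = 0.9101 N/C.
E_θ = 0.9101·sin52° = 0.7172 N/C.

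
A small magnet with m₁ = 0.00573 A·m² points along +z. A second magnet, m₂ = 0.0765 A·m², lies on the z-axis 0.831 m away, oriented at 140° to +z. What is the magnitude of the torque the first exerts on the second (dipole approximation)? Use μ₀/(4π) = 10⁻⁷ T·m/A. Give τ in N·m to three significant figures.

τ ≈ 9.82×10⁻¹¹ N·m

Dipole B is on the axis of dipole A, so B₁ there is axial: B₁ = (μ₀/4π)·2m₁/r³ along +z.
B₁ = 2(10⁻⁷)(0.00573)/(0.831)³ = 1.997×10⁻⁹ T.
τ = m₂ B₁ sinθ.
τ = (0.0765)(1.997×10⁻⁹)·sin140° = 9.820×10⁻¹¹ N·m.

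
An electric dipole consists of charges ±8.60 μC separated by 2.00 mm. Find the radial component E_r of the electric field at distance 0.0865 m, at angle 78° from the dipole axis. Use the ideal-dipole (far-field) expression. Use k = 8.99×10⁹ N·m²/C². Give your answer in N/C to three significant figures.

Dipole moment p = qd = (8.60×10⁻⁶ C)(0.00200 m) = 1.72×10⁻⁸ C·m.
For a dipole, E_r = (2kp cosθ)/r³.
kp/r³ = (8.99×10⁹)(1.72×10⁻⁸)/(0.0865)³ = 2.389×10⁵ N/C.
E_r = 2·2.389×10⁵·cos78° = 9.935×10⁴ N/C.

E_r ≈ 9.93×10⁴ N/C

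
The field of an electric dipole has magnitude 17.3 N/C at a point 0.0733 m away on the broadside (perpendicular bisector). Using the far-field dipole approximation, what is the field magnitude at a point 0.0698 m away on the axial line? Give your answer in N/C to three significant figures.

E ≈ 40.1 N/C

Dipole fields scale as 1/r³ in the far field.
The axial field is twice the equatorial field at the same r, so the geometry factor is 2/1.
E₂ = E₁ · (2/1) · (r₁/r₂)³ = 17.3 · 2 · (0.0733/0.0698)³.
(r₁/r₂)³ = (1.05)³ = 1.158.
E₂ ≈ 40.07 N/C.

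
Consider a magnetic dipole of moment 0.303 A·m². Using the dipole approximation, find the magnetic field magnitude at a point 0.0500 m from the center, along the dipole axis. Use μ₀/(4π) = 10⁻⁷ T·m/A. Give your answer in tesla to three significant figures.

On axis B = (μ₀/4π)·2m/r³.
B = 2·(10⁻⁷)·(0.303) / (0.0500)³ = 4.848×10⁻⁴ T.

B ≈ 4.85×10⁻⁴ T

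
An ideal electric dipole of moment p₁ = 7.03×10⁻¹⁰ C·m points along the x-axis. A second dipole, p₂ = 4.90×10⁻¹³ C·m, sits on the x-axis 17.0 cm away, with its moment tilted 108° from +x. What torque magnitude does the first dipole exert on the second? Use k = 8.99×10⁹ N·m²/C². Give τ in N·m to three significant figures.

The second dipole sits on the axis of the first, so the field there is axial: E₁ = 2kp₁/r³ along +x.
E₁ = 2(8.99×10⁹)(7.03×10⁻¹⁰)/(0.170)³ = 2573 N/C.
Torque on the second dipole: τ = p₂ E₁ sinθ.
τ = (4.90×10⁻¹³)(2573)·sin108° = 1.199×10⁻⁹ N·m.

τ ≈ 1.20×10⁻⁹ N·m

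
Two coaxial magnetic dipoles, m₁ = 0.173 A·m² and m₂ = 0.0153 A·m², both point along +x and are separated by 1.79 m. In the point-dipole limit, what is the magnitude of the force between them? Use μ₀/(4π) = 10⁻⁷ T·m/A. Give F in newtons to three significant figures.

F ≈ 1.55×10⁻¹⁰ N

On-axis B of dipole 1: B = (μ₀/4π)·2m₁/r³. Force on dipole 2: F = m₂·dB/dr.
dB/dr = −(μ₀/4π)·6m₁/r⁴, so |F| = (μ₀/4π)·6m₁m₂/r⁴.
F = 6(10⁻⁷)(0.173)(0.0153)/(1.79)⁴ = 1.547×10⁻¹⁰ N.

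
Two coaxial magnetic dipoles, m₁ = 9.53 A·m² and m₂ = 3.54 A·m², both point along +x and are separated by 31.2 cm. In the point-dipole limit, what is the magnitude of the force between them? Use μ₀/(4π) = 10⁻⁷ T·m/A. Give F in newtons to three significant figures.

On-axis B of dipole 1: B = (μ₀/4π)·2m₁/r³. Force on dipole 2: F = m₂·dB/dr.
dB/dr = −(μ₀/4π)·6m₁/r⁴, so |F| = (μ₀/4π)·6m₁m₂/r⁴.
F = 6(10⁻⁷)(9.53)(3.54)/(0.312)⁴ = 0.002136 N.

F ≈ 0.00214 N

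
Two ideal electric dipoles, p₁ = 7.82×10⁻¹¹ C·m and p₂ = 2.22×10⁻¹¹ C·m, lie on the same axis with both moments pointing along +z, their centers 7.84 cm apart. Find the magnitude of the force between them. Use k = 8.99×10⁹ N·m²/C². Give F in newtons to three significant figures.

On-axis field of dipole 1 at distance r: E = 2kp₁/r³. Force on dipole 2 is F = p₂·dE/dr (gradient along axis).
dE/dr = −6kp₁/r⁴, so |F| = 6kp₁p₂/r⁴ (attractive for aligned moments).
F = 6(8.99×10⁹)(7.82×10⁻¹¹)(2.22×10⁻¹¹)/(0.0784)⁴ = 2.479×10⁻⁶ N.

F ≈ 2.48×10⁻⁶ N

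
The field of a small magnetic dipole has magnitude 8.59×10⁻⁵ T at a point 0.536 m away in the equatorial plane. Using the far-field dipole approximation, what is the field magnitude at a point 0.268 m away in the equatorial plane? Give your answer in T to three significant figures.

Dipole fields scale as 1/r³ in the far field; the geometry is the same at both points.
B₂ = B₁ · (r₁/r₂)³ = 8.59×10⁻⁵ · (0.536/0.268)³.
(r₁/r₂)³ = (2)³ = 8.
B₂ ≈ 6.872×10⁻⁴ T.

B ≈ 6.87×10⁻⁴ T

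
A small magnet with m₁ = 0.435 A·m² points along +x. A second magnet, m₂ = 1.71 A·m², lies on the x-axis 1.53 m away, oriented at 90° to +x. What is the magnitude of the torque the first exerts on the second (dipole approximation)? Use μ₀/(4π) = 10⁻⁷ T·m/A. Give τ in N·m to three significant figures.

Dipole B is on the axis of dipole A, so B₁ there is axial: B₁ = (μ₀/4π)·2m₁/r³ along +x.
B₁ = 2(10⁻⁷)(0.435)/(1.53)³ = 2.429×10⁻⁸ T.
τ = m₂ B₁ sinθ.
τ = (1.71)(2.429×10⁻⁸)·sin90° = 4.154×10⁻⁸ N·m.

τ ≈ 4.15×10⁻⁸ N·m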